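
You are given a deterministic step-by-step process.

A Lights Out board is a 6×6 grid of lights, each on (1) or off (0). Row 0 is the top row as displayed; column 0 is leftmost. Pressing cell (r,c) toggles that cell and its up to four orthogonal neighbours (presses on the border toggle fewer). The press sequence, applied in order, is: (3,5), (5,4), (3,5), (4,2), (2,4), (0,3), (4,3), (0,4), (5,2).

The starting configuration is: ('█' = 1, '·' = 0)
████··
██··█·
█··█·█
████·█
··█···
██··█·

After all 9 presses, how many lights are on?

t=0: ████··
██··█·
█··█·█
████·█
··█···
██··█·
t=1: ████··
██··█·
█··█··
█████·
··█··█
██··█·
t=2: ████··
██··█·
█··█··
█████·
··█·██
██·█·█
t=3: ████··
██··█·
█··█·█
████·█
··█·█·
██·█·█
t=4: ████··
██··█·
█··█·█
██·█·█
·█·██·
████·█
t=5: ████··
██····
█···█·
██·███
·█·██·
████·█
t=6: ██··█·
██·█··
█···█·
██·███
·█·██·
████·█
t=7: ██··█·
██·█··
█···█·
██··██
·██···
███··█
t=8: ██·█·█
██·██·
█···█·
██··██
·██···
███··█
t=9: ██·█·█
██·██·
█···█·
██··██
·█····
█··█·█

18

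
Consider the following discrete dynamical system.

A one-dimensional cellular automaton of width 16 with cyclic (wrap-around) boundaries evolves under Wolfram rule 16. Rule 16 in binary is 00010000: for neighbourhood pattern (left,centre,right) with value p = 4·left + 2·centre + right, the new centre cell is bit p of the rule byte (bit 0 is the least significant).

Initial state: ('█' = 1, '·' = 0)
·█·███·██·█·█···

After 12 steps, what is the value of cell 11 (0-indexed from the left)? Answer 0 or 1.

step 0: ·█·███·██·█·█···
step 1: ·············█··
step 2: ··············█·
step 3: ···············█
step 4: █···············
step 5: ·█··············
step 6: ··█·············
step 7: ···█············
step 8: ····█···········
step 9: ·····█··········
step 10: ······█·········
step 11: ·······█········
step 12: ········█·······

0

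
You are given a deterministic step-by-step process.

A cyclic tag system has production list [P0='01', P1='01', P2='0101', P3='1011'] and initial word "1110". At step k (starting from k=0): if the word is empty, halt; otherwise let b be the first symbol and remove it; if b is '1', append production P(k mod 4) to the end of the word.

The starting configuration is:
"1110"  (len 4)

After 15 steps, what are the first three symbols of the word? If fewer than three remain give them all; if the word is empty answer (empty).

011

0) "1110"  (len 4)
1) "11001"  (len 5)
2) "100101"  (len 6)
3) "001010101"  (len 9)
4) "01010101"  (len 8)
5) "1010101"  (len 7)
6) "01010101"  (len 8)
7) "1010101"  (len 7)
8) "0101011011"  (len 10)
9) "101011011"  (len 9)
10) "0101101101"  (len 10)
11) "101101101"  (len 9)
12) "011011011011"  (len 12)
13) "11011011011"  (len 11)
14) "101101101101"  (len 12)
15) "011011011010101"  (len 15)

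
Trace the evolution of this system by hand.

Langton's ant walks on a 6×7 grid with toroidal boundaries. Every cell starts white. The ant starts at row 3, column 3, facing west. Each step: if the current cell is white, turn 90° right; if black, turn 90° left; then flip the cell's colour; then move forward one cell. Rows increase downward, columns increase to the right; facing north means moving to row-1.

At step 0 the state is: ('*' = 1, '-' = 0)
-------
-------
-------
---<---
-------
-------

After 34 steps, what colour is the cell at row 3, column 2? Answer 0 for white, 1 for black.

1

t=0: -------
-------
-------
---<---
-------
-------
t=1: -------
-------
---^---
---*---
-------
-------
t=2: -------
-------
---*>--
---*---
-------
-------
t=3: -------
-------
---**--
---*v--
-------
-------
t=4: -------
-------
---**--
---<*--
-------
-------
t=5: -------
-------
---**--
----*--
---v---
-------
t=6: -------
-------
---**--
----*--
--<*---
-------
t=7: -------
-------
---**--
--^-*--
--**---
-------
t=8: -------
-------
---**--
--*>*--
--**---
-------
t=9: -------
-------
---**--
--***--
--*v---
-------
t=10: -------
-------
---**--
--***--
--*->--
-------
t=11: -------
-------
---**--
--***--
--*-*--
----v--
t=12: -------
-------
---**--
--***--
--*-*--
---<*--
t=13: -------
-------
---**--
--***--
--*^*--
---**--
t=14: -------
-------
---**--
--***--
--**>--
---**--
t=15: -------
-------
---**--
--**^--
--**---
---**--
t=16: -------
-------
---**--
--*<---
--**---
---**--
t=17: -------
-------
---**--
--*----
--*v---
---**--
t=18: -------
-------
---**--
--*----
--*->--
---**--
t=19: -------
-------
---**--
--*----
--*-*--
---*v--
t=20: -------
-------
---**--
--*----
--*-*--
---*->-
t=21: -----v-
-------
---**--
--*----
--*-*--
---*-*-
t=22: ----<*-
-------
---**--
--*----
--*-*--
---*-*-
t=23: ----**-
-------
---**--
--*----
--*-*--
---*^*-
t=24: ----**-
-------
---**--
--*----
--*-*--
---**>-
t=25: ----**-
-------
---**--
--*----
--*-*^-
---**--
t=26: ----**-
-------
---**--
--*----
--*-**>
---**--
t=27: ----**-
-------
---**--
--*----
--*-***
---**-v
t=28: ----**-
-------
---**--
--*----
--*-***
---**<*
t=29: ----**-
-------
---**--
--*----
--*-*^*
---****
t=30: ----**-
-------
---**--
--*----
--*-<-*
---****
t=31: ----**-
-------
---**--
--*----
--*---*
---*v**
t=32: ----**-
-------
---**--
--*----
--*---*
---*->*
t=33: ----**-
-------
---**--
--*----
--*--^*
---*--*
t=34: ----**-
-------
---**--
--*----
--*--*>
---*--*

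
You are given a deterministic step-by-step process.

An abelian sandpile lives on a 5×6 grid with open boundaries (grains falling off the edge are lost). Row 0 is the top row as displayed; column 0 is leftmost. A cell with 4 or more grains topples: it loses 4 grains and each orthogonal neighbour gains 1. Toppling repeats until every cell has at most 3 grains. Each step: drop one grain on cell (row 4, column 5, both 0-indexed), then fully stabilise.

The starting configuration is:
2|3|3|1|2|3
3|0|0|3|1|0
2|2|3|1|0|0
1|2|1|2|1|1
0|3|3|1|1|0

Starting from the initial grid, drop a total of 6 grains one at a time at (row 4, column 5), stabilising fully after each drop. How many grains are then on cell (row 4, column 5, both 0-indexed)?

[0] 2|3|3|1|2|3
3|0|0|3|1|0
2|2|3|1|0|0
1|2|1|2|1|1
0|3|3|1|1|0
[1] 2|3|3|1|2|3
3|0|0|3|1|0
2|2|3|1|0|0
1|2|1|2|1|1
0|3|3|1|1|1
[2] 2|3|3|1|2|3
3|0|0|3|1|0
2|2|3|1|0|0
1|2|1|2|1|1
0|3|3|1|1|2
[3] 2|3|3|1|2|3
3|0|0|3|1|0
2|2|3|1|0|0
1|2|1|2|1|1
0|3|3|1|1|3
[4] 2|3|3|1|2|3
3|0|0|3|1|0
2|2|3|1|0|0
1|2|1|2|1|2
0|3|3|1|2|0
[5] 2|3|3|1|2|3
3|0|0|3|1|0
2|2|3|1|0|0
1|2|1|2|1|2
0|3|3|1|2|1
[6] 2|3|3|1|2|3
3|0|0|3|1|0
2|2|3|1|0|0
1|2|1|2|1|2
0|3|3|1|2|2

2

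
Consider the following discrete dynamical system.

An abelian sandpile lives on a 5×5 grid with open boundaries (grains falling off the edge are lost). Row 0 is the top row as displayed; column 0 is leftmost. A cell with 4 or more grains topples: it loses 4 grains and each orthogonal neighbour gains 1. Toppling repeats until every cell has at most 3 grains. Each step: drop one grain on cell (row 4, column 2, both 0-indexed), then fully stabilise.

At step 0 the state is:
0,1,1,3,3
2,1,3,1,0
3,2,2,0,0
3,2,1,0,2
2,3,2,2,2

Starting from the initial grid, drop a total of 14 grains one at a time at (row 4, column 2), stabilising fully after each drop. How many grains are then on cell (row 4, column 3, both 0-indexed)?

3

[0] 0,1,1,3,3
2,1,3,1,0
3,2,2,0,0
3,2,1,0,2
2,3,2,2,2
[1] 0,1,1,3,3
2,1,3,1,0
3,2,2,0,0
3,2,1,0,2
2,3,3,2,2
[2] 0,1,1,3,3
2,1,3,1,0
3,2,2,0,0
3,3,2,0,2
3,0,1,3,2
[3] 0,1,1,3,3
2,1,3,1,0
3,2,2,0,0
3,3,2,0,2
3,0,2,3,2
[4] 0,1,1,3,3
2,1,3,1,0
3,2,2,0,0
3,3,2,0,2
3,0,3,3,2
[5] 0,1,1,3,3
2,1,3,1,0
3,2,2,0,0
3,3,3,1,2
3,1,1,0,3
[6] 0,1,1,3,3
2,1,3,1,0
3,2,2,0,0
3,3,3,1,2
3,1,2,0,3
[7] 0,1,1,3,3
2,1,3,1,0
3,2,2,0,0
3,3,3,1,2
3,1,3,0,3
[8] 0,1,2,3,3
3,3,0,2,0
1,1,1,1,0
2,3,2,2,2
1,0,2,1,3
[9] 0,1,2,3,3
3,3,0,2,0
1,1,1,1,0
2,3,2,2,2
1,0,3,1,3
[10] 0,1,2,3,3
3,3,0,2,0
1,1,1,1,0
2,3,3,2,2
1,1,0,2,3
[11] 0,1,2,3,3
3,3,0,2,0
1,1,1,1,0
2,3,3,2,2
1,1,1,2,3
[12] 0,1,2,3,3
3,3,0,2,0
1,1,1,1,0
2,3,3,2,2
1,1,2,2,3
[13] 0,1,2,3,3
3,3,0,2,0
1,1,1,1,0
2,3,3,2,2
1,1,3,2,3
[14] 0,1,2,3,3
3,3,0,2,0
1,2,2,1,0
3,0,1,3,2
1,3,1,3,3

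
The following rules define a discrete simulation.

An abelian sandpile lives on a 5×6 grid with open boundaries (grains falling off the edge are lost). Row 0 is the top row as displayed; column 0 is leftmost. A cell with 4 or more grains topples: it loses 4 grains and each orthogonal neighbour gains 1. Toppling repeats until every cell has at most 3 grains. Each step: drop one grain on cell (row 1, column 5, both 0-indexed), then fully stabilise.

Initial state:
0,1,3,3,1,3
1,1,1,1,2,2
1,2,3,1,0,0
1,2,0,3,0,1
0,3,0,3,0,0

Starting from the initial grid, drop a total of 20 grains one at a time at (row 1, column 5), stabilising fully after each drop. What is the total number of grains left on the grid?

45

gen 0: 0,1,3,3,1,3
1,1,1,1,2,2
1,2,3,1,0,0
1,2,0,3,0,1
0,3,0,3,0,0
gen 1: 0,1,3,3,1,3
1,1,1,1,2,3
1,2,3,1,0,0
1,2,0,3,0,1
0,3,0,3,0,0
gen 2: 0,1,3,3,2,0
1,1,1,1,3,1
1,2,3,1,0,1
1,2,0,3,0,1
0,3,0,3,0,0
gen 3: 0,1,3,3,2,0
1,1,1,1,3,2
1,2,3,1,0,1
1,2,0,3,0,1
0,3,0,3,0,0
gen 4: 0,1,3,3,2,0
1,1,1,1,3,3
1,2,3,1,0,1
1,2,0,3,0,1
0,3,0,3,0,0
gen 5: 0,1,3,3,3,1
1,1,1,2,0,1
1,2,3,1,1,2
1,2,0,3,0,1
0,3,0,3,0,0
gen 6: 0,1,3,3,3,1
1,1,1,2,0,2
1,2,3,1,1,2
1,2,0,3,0,1
0,3,0,3,0,0
gen 7: 0,1,3,3,3,1
1,1,1,2,0,3
1,2,3,1,1,2
1,2,0,3,0,1
0,3,0,3,0,0
gen 8: 0,1,3,3,3,2
1,1,1,2,1,0
1,2,3,1,1,3
1,2,0,3,0,1
0,3,0,3,0,0
gen 9: 0,1,3,3,3,2
1,1,1,2,1,1
1,2,3,1,1,3
1,2,0,3,0,1
0,3,0,3,0,0
gen 10: 0,1,3,3,3,2
1,1,1,2,1,2
1,2,3,1,1,3
1,2,0,3,0,1
0,3,0,3,0,0
gen 11: 0,1,3,3,3,2
1,1,1,2,1,3
1,2,3,1,1,3
1,2,0,3,0,1
0,3,0,3,0,0
gen 12: 0,1,3,3,3,3
1,1,1,2,2,1
1,2,3,1,2,0
1,2,0,3,0,2
0,3,0,3,0,0
gen 13: 0,1,3,3,3,3
1,1,1,2,2,2
1,2,3,1,2,0
1,2,0,3,0,2
0,3,0,3,0,0
gen 14: 0,1,3,3,3,3
1,1,1,2,2,3
1,2,3,1,2,0
1,2,0,3,0,2
0,3,0,3,0,0
gen 15: 0,2,0,2,2,1
1,1,3,0,1,2
1,2,3,2,3,1
1,2,0,3,0,2
0,3,0,3,0,0
gen 16: 0,2,0,2,2,1
1,1,3,0,1,3
1,2,3,2,3,1
1,2,0,3,0,2
0,3,0,3,0,0
gen 17: 0,2,0,2,2,2
1,1,3,0,2,0
1,2,3,2,3,2
1,2,0,3,0,2
0,3,0,3,0,0
gen 18: 0,2,0,2,2,2
1,1,3,0,2,1
1,2,3,2,3,2
1,2,0,3,0,2
0,3,0,3,0,0
gen 19: 0,2,0,2,2,2
1,1,3,0,2,2
1,2,3,2,3,2
1,2,0,3,0,2
0,3,0,3,0,0
gen 20: 0,2,0,2,2,2
1,1,3,0,2,3
1,2,3,2,3,2
1,2,0,3,0,2
0,3,0,3,0,0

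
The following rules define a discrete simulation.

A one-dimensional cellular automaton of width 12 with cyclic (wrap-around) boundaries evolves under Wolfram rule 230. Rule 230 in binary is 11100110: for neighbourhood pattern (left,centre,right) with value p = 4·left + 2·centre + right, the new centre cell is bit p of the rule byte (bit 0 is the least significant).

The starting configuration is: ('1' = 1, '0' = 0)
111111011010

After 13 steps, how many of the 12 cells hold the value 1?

10

step 0: 111111011010
step 1: 011111101111
step 2: 101111110111
step 3: 110111111011
step 4: 111011111101
step 5: 111101111110
step 6: 011110111111
step 7: 101111011111
step 8: 110111101111
step 9: 111011110111
step 10: 111101111011
step 11: 111110111101
step 12: 111111011110
step 13: 011111101111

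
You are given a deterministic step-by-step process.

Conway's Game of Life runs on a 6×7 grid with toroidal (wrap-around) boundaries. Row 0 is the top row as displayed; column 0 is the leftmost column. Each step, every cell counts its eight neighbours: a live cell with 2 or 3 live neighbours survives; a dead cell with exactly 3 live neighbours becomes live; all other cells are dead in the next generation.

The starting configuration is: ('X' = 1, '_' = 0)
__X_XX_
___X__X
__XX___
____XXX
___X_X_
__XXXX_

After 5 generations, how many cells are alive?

2

step 0: __X_XX_
___X__X
__XX___
____XXX
___X_X_
__XXXX_
step 1: __X___X
_____X_
__XX__X
__X__XX
__X____
__X___X
step 2: _____XX
__XX_XX
__XXX_X
_XX__XX
_XXX_XX
_XXX___
step 3: XX___XX
X_X____
_______
_______
_____XX
_X_X___
step 4: ______X
X______
_______
_______
_______
_XX_X__
step 5: XX_____
_______
_______
_______
_______
_______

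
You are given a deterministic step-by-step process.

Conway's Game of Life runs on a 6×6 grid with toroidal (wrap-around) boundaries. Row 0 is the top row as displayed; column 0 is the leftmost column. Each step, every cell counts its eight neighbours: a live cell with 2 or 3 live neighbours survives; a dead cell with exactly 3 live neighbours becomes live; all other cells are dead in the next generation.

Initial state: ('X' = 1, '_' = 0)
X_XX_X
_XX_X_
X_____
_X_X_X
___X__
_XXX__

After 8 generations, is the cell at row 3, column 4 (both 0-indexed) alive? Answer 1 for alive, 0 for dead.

0

step 0: X_XX_X
_XX_X_
X_____
_X_X_X
___X__
_XXX__
step 1: X____X
__X_X_
X__XXX
X_X_X_
XX_X__
XX____
step 2: X____X
_X____
X_X___
__X___
___X__
__X___
step 3: XX____
_X___X
__X___
_XXX__
__XX__
______
step 4: XX____
_XX___
X__X__
_X____
_X_X__
_XX___
step 5: X_____
__X___
X_____
XX____
XX____
______
step 6: ______
_X____
X_____
_____X
XX____
XX____
step 7: XX____
______
X_____
_X___X
_X___X
XX____
step 8: XX____
XX____
X_____
_X___X
_XX__X
__X__X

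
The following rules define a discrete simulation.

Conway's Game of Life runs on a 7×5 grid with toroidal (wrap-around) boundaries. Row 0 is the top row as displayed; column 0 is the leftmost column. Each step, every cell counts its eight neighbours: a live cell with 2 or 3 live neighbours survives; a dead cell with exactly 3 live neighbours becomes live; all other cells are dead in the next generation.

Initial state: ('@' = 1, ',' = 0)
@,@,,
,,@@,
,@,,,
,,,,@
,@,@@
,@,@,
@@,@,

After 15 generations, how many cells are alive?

k=0  @,@,,
,,@@,
,@,,,
,,,,@
,@,@@
,@,@,
@@,@,
k=1  @,,,,
,,@@,
,,@@,
,,@@@
,,,@@
,@,@,
@,,@,
k=2  ,@@@,
,@@@@
,@,,,
,,,,,
@,,,,
@,,@,
@@@,,
k=3  ,,,,,
,,,,@
@@,@,
,,,,,
,,,,@
@,@,,
@,,,,
k=4  ,,,,,
@,,,@
@,,,@
@,,,@
,,,,,
@@,,@
,@,,,
k=5  @,,,,
@,,,@
,@,@,
@,,,@
,@,,,
@@,,,
,@,,,
k=6  @@,,@
@@,,@
,@,@,
@@@,@
,@,,@
@@@,,
,@,,,
k=7  ,,@,@
,,,@,
,,,@,
,,,,@
,,,,@
,,@,,
,,,,@
k=8  ,,,,@
,,@@@
,,,@@
,,,@@
,,,@,
,,,@,
,,,,,
k=9  ,,,,@
@,@,,
@,,,,
,,@,,
,,@@,
,,,,,
,,,,,
k=10  ,,,,,
@@,,@
,,,,,
,@@@,
,,@@,
,,,,,
,,,,,
k=11  @,,,,
@,,,,
,,,@@
,@,@,
,@,@,
,,,,,
,,,,,
k=12  ,,,,,
@,,,,
@,@@@
@,,@,
,,,,,
,,,,,
,,,,,
k=13  ,,,,,
@@,@,
@,@@,
@@@@,
,,,,,
,,,,,
,,,,,
k=14  ,,,,,
@@,@,
,,,,,
@,,@,
,@@,,
,,,,,
,,,,,
k=15  ,,,,,
,,,,,
@@@,,
,@@,,
,@@,,
,,,,,
,,,,,

7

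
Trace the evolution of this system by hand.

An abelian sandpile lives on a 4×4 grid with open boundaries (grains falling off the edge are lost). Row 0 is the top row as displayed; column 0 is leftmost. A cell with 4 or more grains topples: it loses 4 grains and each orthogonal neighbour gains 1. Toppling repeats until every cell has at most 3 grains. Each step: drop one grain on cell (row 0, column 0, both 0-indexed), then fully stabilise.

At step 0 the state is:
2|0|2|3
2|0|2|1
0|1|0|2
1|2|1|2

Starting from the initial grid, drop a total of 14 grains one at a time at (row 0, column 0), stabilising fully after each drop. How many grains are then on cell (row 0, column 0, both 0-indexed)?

2

[0] 2|0|2|3
2|0|2|1
0|1|0|2
1|2|1|2
[1] 3|0|2|3
2|0|2|1
0|1|0|2
1|2|1|2
[2] 0|1|2|3
3|0|2|1
0|1|0|2
1|2|1|2
[3] 1|1|2|3
3|0|2|1
0|1|0|2
1|2|1|2
[4] 2|1|2|3
3|0|2|1
0|1|0|2
1|2|1|2
[5] 3|1|2|3
3|0|2|1
0|1|0|2
1|2|1|2
[6] 1|2|2|3
0|1|2|1
1|1|0|2
1|2|1|2
[7] 2|2|2|3
0|1|2|1
1|1|0|2
1|2|1|2
[8] 3|2|2|3
0|1|2|1
1|1|0|2
1|2|1|2
[9] 0|3|2|3
1|1|2|1
1|1|0|2
1|2|1|2
[10] 1|3|2|3
1|1|2|1
1|1|0|2
1|2|1|2
[11] 2|3|2|3
1|1|2|1
1|1|0|2
1|2|1|2
[12] 3|3|2|3
1|1|2|1
1|1|0|2
1|2|1|2
[13] 1|0|3|3
2|2|2|1
1|1|0|2
1|2|1|2
[14] 2|0|3|3
2|2|2|1
1|1|0|2
1|2|1|2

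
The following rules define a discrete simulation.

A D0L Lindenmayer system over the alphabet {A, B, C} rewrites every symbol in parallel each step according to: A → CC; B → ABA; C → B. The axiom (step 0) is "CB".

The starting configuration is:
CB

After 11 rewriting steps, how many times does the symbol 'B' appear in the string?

[0] CB
[1] BABA
[2] ABACCABACC
[3] CCABACCBBCCABACCBB
[4] BBCCABACCBBABAABABBCCABACCBBABAABA
[5] ABAABABBCCABACCBBABAABACCABACCCCABACCABAABABBCCABACCBBABAABACCABACCCCABACC
[6] CCABACCCCABACCABAABABBCCABACCBBABAABACCABACCCCABACCBBCCABA…BAABABBCCABACCBBABAABACCABACCCCABACCBBCCABACCBBBBCCABACCBB  (len 146)
[7] BBCCABACCBBBBCCABACCBBCCABACCCCABACCABAABABBCCABACCBBABAAB…BBBCCABACCBBABAABABBCCABACCBBABAABAABAABABBCCABACCBBABAABA  (len 282)
[8] ABAABABBCCABACCBBABAABAABAABABBCCABACCBBABAABABBCCABACCBBB…CCABACCCCABACCCCABACCABAABABBCCABACCBBABAABACCABACCCCABACC  (len 578)
[9] CCABACCCCABACCABAABABBCCABACCBBABAABACCABACCCCABACCCCABACC…BAABABBCCABACCBBABAABACCABACCCCABACCBBCCABACCBBBBCCABACCBB  (len 1162)
[10] BBCCABACCBBBBCCABACCBBCCABACCCCABACCABAABABBCCABACCBBABAAB…BBBCCABACCBBABAABABBCCABACCBBABAABAABAABABBCCABACCBBABAABA  (len 2290)
[11] ABAABABBCCABACCBBABAABAABAABABBCCABACCBBABAABABBCCABACCBBB…CCABACCCCABACCCCABACCABAABABBCCABACCBBABAABACCABACCCCABACC  (len 4602)

1542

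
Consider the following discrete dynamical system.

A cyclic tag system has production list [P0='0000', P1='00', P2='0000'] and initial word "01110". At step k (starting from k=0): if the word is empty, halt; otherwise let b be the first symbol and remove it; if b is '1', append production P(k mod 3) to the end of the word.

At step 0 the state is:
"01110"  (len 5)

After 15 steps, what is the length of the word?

[0] "01110"  (len 5)
[1] "1110"  (len 4)
[2] "11000"  (len 5)
[3] "10000000"  (len 8)
[4] "00000000000"  (len 11)
[5] "0000000000"  (len 10)
[6] "000000000"  (len 9)
[7] "00000000"  (len 8)
[8] "0000000"  (len 7)
[9] "000000"  (len 6)
[10] "00000"  (len 5)
[11] "0000"  (len 4)
[12] "000"  (len 3)
[13] "00"  (len 2)
[14] "0"  (len 1)
[15] (halted — word empty)

0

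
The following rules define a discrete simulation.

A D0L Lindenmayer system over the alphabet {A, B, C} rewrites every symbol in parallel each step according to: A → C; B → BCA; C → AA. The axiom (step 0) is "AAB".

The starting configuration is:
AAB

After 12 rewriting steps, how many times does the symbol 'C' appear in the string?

k=0  AAB
k=1  CCBCA
k=2  AAAABCAAAC
k=3  CCCCBCAAACCCAA
k=4  AAAAAAAABCAAACCCAAAAAACC
k=5  CCCCCCCCBCAAACCCAAAAAACCCCCCAAAA
k=6  AAAAAAAAAAAAAAAABCAAACCCAAAAAACCCCCCAAAAAAAAAAAACCCC
k=7  CCCCCCCCCCCCCCCCBCAAACCCAAAAAACCCCCCAAAAAAAAAAAACCCCCCCCCCCCAAAAAAAA
k=8  AAAAAAAAAAAAAAAAAAAAAAAAAAAAAAAABCAAACCCAAAAAACCCCCCAAAAAAAAAAAACCCCCCCCCCCCAAAAAAAAAAAAAAAAAAAAAAAACCCCCCCC
k=9  CCCCCCCCCCCCCCCCCCCCCCCCCCCCCCCCBCAAACCCAAAAAACCCCCCAAAAAA…AAAAAAAAAAAAAAAAAACCCCCCCCCCCCCCCCCCCCCCCCAAAAAAAAAAAAAAAA  (len 140)
k=10  AAAAAAAAAAAAAAAAAAAAAAAAAAAAAAAAAAAAAAAAAAAAAAAAAAAAAAAAAA…AAAAAAAAAAAAAAAAAAAAAAAAAAAAAAAAAAAAAAAAAACCCCCCCCCCCCCCCC  (len 220)
k=11  CCCCCCCCCCCCCCCCCCCCCCCCCCCCCCCCCCCCCCCCCCCCCCCCCCCCCCCCCC…CCCCCCCCCCCCCCCCCCCCCCCCCCAAAAAAAAAAAAAAAAAAAAAAAAAAAAAAAA  (len 284)
k=12  AAAAAAAAAAAAAAAAAAAAAAAAAAAAAAAAAAAAAAAAAAAAAAAAAAAAAAAAAA…AAAAAAAAAAAAAAAAAAAAAAAAAACCCCCCCCCCCCCCCCCCCCCCCCCCCCCCCC  (len 444)

126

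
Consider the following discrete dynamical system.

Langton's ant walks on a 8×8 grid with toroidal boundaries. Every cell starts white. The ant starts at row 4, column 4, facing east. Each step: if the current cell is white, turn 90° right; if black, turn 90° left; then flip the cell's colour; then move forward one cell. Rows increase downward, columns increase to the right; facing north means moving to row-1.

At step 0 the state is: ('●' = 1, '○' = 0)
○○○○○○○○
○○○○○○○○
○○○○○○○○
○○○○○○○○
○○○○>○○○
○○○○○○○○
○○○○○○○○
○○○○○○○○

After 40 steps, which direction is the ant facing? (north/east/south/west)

east

step 0: ○○○○○○○○
○○○○○○○○
○○○○○○○○
○○○○○○○○
○○○○>○○○
○○○○○○○○
○○○○○○○○
○○○○○○○○
step 1: ○○○○○○○○
○○○○○○○○
○○○○○○○○
○○○○○○○○
○○○○●○○○
○○○○v○○○
○○○○○○○○
○○○○○○○○
step 2: ○○○○○○○○
○○○○○○○○
○○○○○○○○
○○○○○○○○
○○○○●○○○
○○○<●○○○
○○○○○○○○
○○○○○○○○
step 3: ○○○○○○○○
○○○○○○○○
○○○○○○○○
○○○○○○○○
○○○^●○○○
○○○●●○○○
○○○○○○○○
○○○○○○○○
step 4: ○○○○○○○○
○○○○○○○○
○○○○○○○○
○○○○○○○○
○○○●>○○○
○○○●●○○○
○○○○○○○○
○○○○○○○○
step 5: ○○○○○○○○
○○○○○○○○
○○○○○○○○
○○○○^○○○
○○○●○○○○
○○○●●○○○
○○○○○○○○
○○○○○○○○
step 6: ○○○○○○○○
○○○○○○○○
○○○○○○○○
○○○○●>○○
○○○●○○○○
○○○●●○○○
○○○○○○○○
○○○○○○○○
step 7: ○○○○○○○○
○○○○○○○○
○○○○○○○○
○○○○●●○○
○○○●○v○○
○○○●●○○○
○○○○○○○○
○○○○○○○○
step 8: ○○○○○○○○
○○○○○○○○
○○○○○○○○
○○○○●●○○
○○○●<●○○
○○○●●○○○
○○○○○○○○
○○○○○○○○
step 9: ○○○○○○○○
○○○○○○○○
○○○○○○○○
○○○○^●○○
○○○●●●○○
○○○●●○○○
○○○○○○○○
○○○○○○○○
step 10: ○○○○○○○○
○○○○○○○○
○○○○○○○○
○○○<○●○○
○○○●●●○○
○○○●●○○○
○○○○○○○○
○○○○○○○○
step 11: ○○○○○○○○
○○○○○○○○
○○○^○○○○
○○○●○●○○
○○○●●●○○
○○○●●○○○
○○○○○○○○
○○○○○○○○
step 12: ○○○○○○○○
○○○○○○○○
○○○●>○○○
○○○●○●○○
○○○●●●○○
○○○●●○○○
○○○○○○○○
○○○○○○○○
step 13: ○○○○○○○○
○○○○○○○○
○○○●●○○○
○○○●v●○○
○○○●●●○○
○○○●●○○○
○○○○○○○○
○○○○○○○○
step 14: ○○○○○○○○
○○○○○○○○
○○○●●○○○
○○○<●●○○
○○○●●●○○
○○○●●○○○
○○○○○○○○
○○○○○○○○
step 15: ○○○○○○○○
○○○○○○○○
○○○●●○○○
○○○○●●○○
○○○v●●○○
○○○●●○○○
○○○○○○○○
○○○○○○○○
step 16: ○○○○○○○○
○○○○○○○○
○○○●●○○○
○○○○●●○○
○○○○>●○○
○○○●●○○○
○○○○○○○○
○○○○○○○○
step 17: ○○○○○○○○
○○○○○○○○
○○○●●○○○
○○○○^●○○
○○○○○●○○
○○○●●○○○
○○○○○○○○
○○○○○○○○
step 18: ○○○○○○○○
○○○○○○○○
○○○●●○○○
○○○<○●○○
○○○○○●○○
○○○●●○○○
○○○○○○○○
○○○○○○○○
step 19: ○○○○○○○○
○○○○○○○○
○○○^●○○○
○○○●○●○○
○○○○○●○○
○○○●●○○○
○○○○○○○○
○○○○○○○○
step 20: ○○○○○○○○
○○○○○○○○
○○<○●○○○
○○○●○●○○
○○○○○●○○
○○○●●○○○
○○○○○○○○
○○○○○○○○
step 21: ○○○○○○○○
○○^○○○○○
○○●○●○○○
○○○●○●○○
○○○○○●○○
○○○●●○○○
○○○○○○○○
○○○○○○○○
step 22: ○○○○○○○○
○○●>○○○○
○○●○●○○○
○○○●○●○○
○○○○○●○○
○○○●●○○○
○○○○○○○○
○○○○○○○○
step 23: ○○○○○○○○
○○●●○○○○
○○●v●○○○
○○○●○●○○
○○○○○●○○
○○○●●○○○
○○○○○○○○
○○○○○○○○
step 24: ○○○○○○○○
○○●●○○○○
○○<●●○○○
○○○●○●○○
○○○○○●○○
○○○●●○○○
○○○○○○○○
○○○○○○○○
step 25: ○○○○○○○○
○○●●○○○○
○○○●●○○○
○○v●○●○○
○○○○○●○○
○○○●●○○○
○○○○○○○○
○○○○○○○○
step 26: ○○○○○○○○
○○●●○○○○
○○○●●○○○
○<●●○●○○
○○○○○●○○
○○○●●○○○
○○○○○○○○
○○○○○○○○
step 27: ○○○○○○○○
○○●●○○○○
○^○●●○○○
○●●●○●○○
○○○○○●○○
○○○●●○○○
○○○○○○○○
○○○○○○○○
step 28: ○○○○○○○○
○○●●○○○○
○●>●●○○○
○●●●○●○○
○○○○○●○○
○○○●●○○○
○○○○○○○○
○○○○○○○○
step 29: ○○○○○○○○
○○●●○○○○
○●●●●○○○
○●v●○●○○
○○○○○●○○
○○○●●○○○
○○○○○○○○
○○○○○○○○
step 30: ○○○○○○○○
○○●●○○○○
○●●●●○○○
○●○>○●○○
○○○○○●○○
○○○●●○○○
○○○○○○○○
○○○○○○○○
step 31: ○○○○○○○○
○○●●○○○○
○●●^●○○○
○●○○○●○○
○○○○○●○○
○○○●●○○○
○○○○○○○○
○○○○○○○○
step 32: ○○○○○○○○
○○●●○○○○
○●<○●○○○
○●○○○●○○
○○○○○●○○
○○○●●○○○
○○○○○○○○
○○○○○○○○
step 33: ○○○○○○○○
○○●●○○○○
○●○○●○○○
○●v○○●○○
○○○○○●○○
○○○●●○○○
○○○○○○○○
○○○○○○○○
step 34: ○○○○○○○○
○○●●○○○○
○●○○●○○○
○<●○○●○○
○○○○○●○○
○○○●●○○○
○○○○○○○○
○○○○○○○○
step 35: ○○○○○○○○
○○●●○○○○
○●○○●○○○
○○●○○●○○
○v○○○●○○
○○○●●○○○
○○○○○○○○
○○○○○○○○
step 36: ○○○○○○○○
○○●●○○○○
○●○○●○○○
○○●○○●○○
<●○○○●○○
○○○●●○○○
○○○○○○○○
○○○○○○○○
step 37: ○○○○○○○○
○○●●○○○○
○●○○●○○○
^○●○○●○○
●●○○○●○○
○○○●●○○○
○○○○○○○○
○○○○○○○○
step 38: ○○○○○○○○
○○●●○○○○
○●○○●○○○
●>●○○●○○
●●○○○●○○
○○○●●○○○
○○○○○○○○
○○○○○○○○
step 39: ○○○○○○○○
○○●●○○○○
○●○○●○○○
●●●○○●○○
●v○○○●○○
○○○●●○○○
○○○○○○○○
○○○○○○○○
step 40: ○○○○○○○○
○○●●○○○○
○●○○●○○○
●●●○○●○○
●○>○○●○○
○○○●●○○○
○○○○○○○○
○○○○○○○○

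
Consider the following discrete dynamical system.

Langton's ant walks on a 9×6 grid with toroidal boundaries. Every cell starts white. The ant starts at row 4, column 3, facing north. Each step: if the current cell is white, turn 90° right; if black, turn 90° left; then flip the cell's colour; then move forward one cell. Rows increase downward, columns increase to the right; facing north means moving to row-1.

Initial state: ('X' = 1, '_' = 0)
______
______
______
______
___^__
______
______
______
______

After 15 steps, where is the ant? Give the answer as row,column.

0) ______
______
______
______
___^__
______
______
______
______
1) ______
______
______
______
___X>_
______
______
______
______
2) ______
______
______
______
___XX_
____v_
______
______
______
3) ______
______
______
______
___XX_
___<X_
______
______
______
4) ______
______
______
______
___^X_
___XX_
______
______
______
5) ______
______
______
______
__<_X_
___XX_
______
______
______
6) ______
______
______
__^___
__X_X_
___XX_
______
______
______
7) ______
______
______
__X>__
__X_X_
___XX_
______
______
______
8) ______
______
______
__XX__
__XvX_
___XX_
______
______
______
9) ______
______
______
__XX__
__<XX_
___XX_
______
______
______
10) ______
______
______
__XX__
___XX_
__vXX_
______
______
______
11) ______
______
______
__XX__
___XX_
_<XXX_
______
______
______
12) ______
______
______
__XX__
_^_XX_
_XXXX_
______
______
______
13) ______
______
______
__XX__
_X>XX_
_XXXX_
______
______
______
14) ______
______
______
__XX__
_XXXX_
_XvXX_
______
______
______
15) ______
______
______
__XX__
_XXXX_
_X_>X_
______
______
______

5,3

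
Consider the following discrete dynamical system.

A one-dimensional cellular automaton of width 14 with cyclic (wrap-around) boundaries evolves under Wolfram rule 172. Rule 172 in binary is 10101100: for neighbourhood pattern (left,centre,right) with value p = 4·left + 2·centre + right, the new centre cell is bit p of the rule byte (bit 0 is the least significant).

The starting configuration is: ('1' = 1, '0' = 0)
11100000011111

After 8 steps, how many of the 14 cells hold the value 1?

gen 0: 11100000011111
gen 1: 11000000011111
gen 2: 10000000011111
gen 3: 00000000011111
gen 4: 00000000011110
gen 5: 00000000011100
gen 6: 00000000011000
gen 7: 00000000010000
gen 8: 00000000010000

1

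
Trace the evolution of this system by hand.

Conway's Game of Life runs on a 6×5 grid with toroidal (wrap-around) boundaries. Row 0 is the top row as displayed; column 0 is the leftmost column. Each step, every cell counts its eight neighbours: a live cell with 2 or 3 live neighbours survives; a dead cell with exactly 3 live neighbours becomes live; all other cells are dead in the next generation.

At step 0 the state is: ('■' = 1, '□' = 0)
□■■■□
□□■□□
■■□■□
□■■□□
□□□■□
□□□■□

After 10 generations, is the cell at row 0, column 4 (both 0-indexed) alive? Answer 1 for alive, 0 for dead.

1

gen 0: □■■■□
□□■□□
■■□■□
□■■□□
□□□■□
□□□■□
gen 1: □■□■□
■□□□■
■□□■□
■■□■■
□□□■□
□□□■■
gen 2: □□■■□
■■■■□
□□■■□
■■□■□
□□□□□
□□□■■
gen 3: ■□□□□
□□□□□
□□□□□
□■□■■
■□■■□
□□■■■
gen 4: □□□■■
□□□□□
□□□□□
■■□■■
■□□□□
■□■□□
gen 5: □□□■■
□□□□□
■□□□■
■■□□■
□□■■□
■■□■□
gen 6: ■□■■■
■□□■□
□■□□■
□■■□□
□□□■□
■■□□□
gen 7: □□■■□
□□□□□
□■□■■
■■■■□
■□□□□
■■□□□
gen 8: □■■□□
□□□□■
□■□■■
□□□■□
□□□□□
■■■□■
gen 9: □□■□■
□■□□■
■□■■■
□□■■■
■■■■■
■□■■□
gen 10: □□■□■
□■□□□
□□□□□
□□□□□
□□□□□
□□□□□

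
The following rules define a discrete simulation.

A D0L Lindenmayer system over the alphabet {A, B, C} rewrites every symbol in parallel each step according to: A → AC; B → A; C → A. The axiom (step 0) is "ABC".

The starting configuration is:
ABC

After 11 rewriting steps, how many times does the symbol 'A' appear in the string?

[0] ABC
[1] ACAA
[2] ACAACAC
[3] ACAACACAACA
[4] ACAACACAACAACACAAC
[5] ACAACACAACAACACAACACAACAACACA
[6] ACAACACAACAACACAACACAACAACACAACAACACAACACAACAAC
[7] ACAACACAACAACACAACACAACAACACAACAACACAACACAACAACACAACACAACAACACAACAACACAACACA
[8] ACAACACAACAACACAACACAACAACACAACAACACAACACAACAACACAACACAACA…AACACAACACAACAACACAACAACACAACACAACAACACAACACAACAACACAACAAC  (len 123)
[9] ACAACACAACAACACAACACAACAACACAACAACACAACACAACAACACAACACAACA…ACAACAACACAACAACACAACACAACAACACAACAACACAACACAACAACACAACACA  (len 199)
[10] ACAACACAACAACACAACACAACAACACAACAACACAACACAACAACACAACACAACA…AACACAACACAACAACACAACACAACAACACAACAACACAACACAACAACACAACAAC  (len 322)
[11] ACAACACAACAACACAACACAACAACACAACAACACAACACAACAACACAACACAACA…AACACAACACAACAACACAACACAACAACACAACAACACAACACAACAACACAACACA  (len 521)

322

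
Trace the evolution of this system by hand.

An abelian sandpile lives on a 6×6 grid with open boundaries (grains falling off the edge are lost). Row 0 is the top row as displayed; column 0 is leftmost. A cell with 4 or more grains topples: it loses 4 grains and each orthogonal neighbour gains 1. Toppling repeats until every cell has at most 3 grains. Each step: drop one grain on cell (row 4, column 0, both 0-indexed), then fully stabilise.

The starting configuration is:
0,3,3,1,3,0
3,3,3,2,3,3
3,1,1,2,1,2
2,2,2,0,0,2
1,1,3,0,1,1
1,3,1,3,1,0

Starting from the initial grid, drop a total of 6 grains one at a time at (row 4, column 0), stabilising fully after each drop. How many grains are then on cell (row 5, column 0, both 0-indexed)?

[0] 0,3,3,1,3,0
3,3,3,2,3,3
3,1,1,2,1,2
2,2,2,0,0,2
1,1,3,0,1,1
1,3,1,3,1,0
[1] 0,3,3,1,3,0
3,3,3,2,3,3
3,1,1,2,1,2
2,2,2,0,0,2
2,1,3,0,1,1
1,3,1,3,1,0
[2] 0,3,3,1,3,0
3,3,3,2,3,3
3,1,1,2,1,2
2,2,2,0,0,2
3,1,3,0,1,1
1,3,1,3,1,0
[3] 0,3,3,1,3,0
3,3,3,2,3,3
3,1,1,2,1,2
3,2,2,0,0,2
0,2,3,0,1,1
2,3,1,3,1,0
[4] 0,3,3,1,3,0
3,3,3,2,3,3
3,1,1,2,1,2
3,2,2,0,0,2
1,2,3,0,1,1
2,3,1,3,1,0
[5] 0,3,3,1,3,0
3,3,3,2,3,3
3,1,1,2,1,2
3,2,2,0,0,2
2,2,3,0,1,1
2,3,1,3,1,0
[6] 0,3,3,1,3,0
3,3,3,2,3,3
3,1,1,2,1,2
3,2,2,0,0,2
3,2,3,0,1,1
2,3,1,3,1,0

2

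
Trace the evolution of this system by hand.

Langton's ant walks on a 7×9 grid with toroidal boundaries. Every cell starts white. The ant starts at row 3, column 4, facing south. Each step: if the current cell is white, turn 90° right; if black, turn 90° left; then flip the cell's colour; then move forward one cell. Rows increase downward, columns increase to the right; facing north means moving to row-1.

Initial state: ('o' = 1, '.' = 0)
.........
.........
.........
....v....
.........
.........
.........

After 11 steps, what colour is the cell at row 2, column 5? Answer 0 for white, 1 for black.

t=0: .........
.........
.........
....v....
.........
.........
.........
t=1: .........
.........
.........
...<o....
.........
.........
.........
t=2: .........
.........
...^.....
...oo....
.........
.........
.........
t=3: .........
.........
...o>....
...oo....
.........
.........
.........
t=4: .........
.........
...oo....
...ov....
.........
.........
.........
t=5: .........
.........
...oo....
...o.>...
.........
.........
.........
t=6: .........
.........
...oo....
...o.o...
.....v...
.........
.........
t=7: .........
.........
...oo....
...o.o...
....<o...
.........
.........
t=8: .........
.........
...oo....
...o^o...
....oo...
.........
.........
t=9: .........
.........
...oo....
...oo>...
....oo...
.........
.........
t=10: .........
.........
...oo^...
...oo....
....oo...
.........
.........
t=11: .........
.........
...ooo>..
...oo....
....oo...
.........
.........

1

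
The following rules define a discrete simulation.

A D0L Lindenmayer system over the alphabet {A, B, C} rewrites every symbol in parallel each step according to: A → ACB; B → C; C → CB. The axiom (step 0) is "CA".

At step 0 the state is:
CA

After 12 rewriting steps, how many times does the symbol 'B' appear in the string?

t=0: CA
t=1: CBACB
t=2: CBCACBCBC
t=3: CBCCBACBCBCCBCCB
t=4: CBCCBCBCACBCBCCBCCBCBCCBCBC
t=5: CBCCBCBCCBCCBACBCBCCBCCBCBCCBCBCCBCCBCBCCBCCB
t=6: CBCCBCBCCBCCBCBCCBCBCACBCBCCBCCBCBCCBCBCCBCCBCBCCBCCBCBCCBCBCCBCCBCBCCBCBC
t=7: CBCCBCBCCBCCBCBCCBCBCCBCCBCBCCBCCBACBCBCCBCCBCBCCBCBCCBCCB…CCBCBCCBCBCCBCCBCBCCBCBCCBCCBCBCCBCCBCBCCBCBCCBCCBCBCCBCCB  (len 121)
t=8: CBCCBCBCCBCCBCBCCBCBCCBCCBCBCCBCCBCBCCBCBCCBCCBCBCCBCBCACB…CCBCBCCBCBCCBCCBCBCCBCBCCBCCBCBCCBCCBCBCCBCBCCBCCBCBCCBCBC  (len 197)
t=9: CBCCBCBCCBCCBCBCCBCBCCBCCBCBCCBCCBCBCCBCBCCBCCBCBCCBCBCCBC…CCBCBCCBCBCCBCCBCBCCBCBCCBCCBCBCCBCCBCBCCBCBCCBCCBCBCCBCCB  (len 320)
t=10: CBCCBCBCCBCCBCBCCBCBCCBCCBCBCCBCCBCBCCBCBCCBCCBCBCCBCBCCBC…CCBCBCCBCBCCBCCBCBCCBCBCCBCCBCBCCBCCBCBCCBCBCCBCCBCBCCBCBC  (len 519)
t=11: CBCCBCBCCBCCBCBCCBCBCCBCCBCBCCBCCBCBCCBCBCCBCCBCBCCBCBCCBC…CCBCBCCBCBCCBCCBCBCCBCBCCBCCBCBCCBCCBCBCCBCBCCBCCBCBCCBCCB  (len 841)
t=12: CBCCBCBCCBCCBCBCCBCBCCBCCBCBCCBCCBCBCCBCBCCBCCBCBCCBCBCCBC…CCBCBCCBCBCCBCCBCBCCBCBCCBCCBCBCCBCCBCBCCBCBCCBCCBCBCCBCBC  (len 1362)

520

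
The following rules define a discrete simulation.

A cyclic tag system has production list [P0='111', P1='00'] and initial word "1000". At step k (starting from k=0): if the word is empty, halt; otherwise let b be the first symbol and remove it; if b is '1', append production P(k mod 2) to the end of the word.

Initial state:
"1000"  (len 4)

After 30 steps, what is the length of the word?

gen 0: "1000"  (len 4)
gen 1: "000111"  (len 6)
gen 2: "00111"  (len 5)
gen 3: "0111"  (len 4)
gen 4: "111"  (len 3)
gen 5: "11111"  (len 5)
gen 6: "111100"  (len 6)
gen 7: "11100111"  (len 8)
gen 8: "110011100"  (len 9)
gen 9: "10011100111"  (len 11)
gen 10: "001110011100"  (len 12)
gen 11: "01110011100"  (len 11)
gen 12: "1110011100"  (len 10)
gen 13: "110011100111"  (len 12)
gen 14: "1001110011100"  (len 13)
gen 15: "001110011100111"  (len 15)
gen 16: "01110011100111"  (len 14)
gen 17: "1110011100111"  (len 13)
gen 18: "11001110011100"  (len 14)
gen 19: "1001110011100111"  (len 16)
gen 20: "00111001110011100"  (len 17)
gen 21: "0111001110011100"  (len 16)
gen 22: "111001110011100"  (len 15)
gen 23: "11001110011100111"  (len 17)
gen 24: "100111001110011100"  (len 18)
gen 25: "00111001110011100111"  (len 20)
gen 26: "0111001110011100111"  (len 19)
gen 27: "111001110011100111"  (len 18)
gen 28: "1100111001110011100"  (len 19)
gen 29: "100111001110011100111"  (len 21)
gen 30: "0011100111001110011100"  (len 22)

22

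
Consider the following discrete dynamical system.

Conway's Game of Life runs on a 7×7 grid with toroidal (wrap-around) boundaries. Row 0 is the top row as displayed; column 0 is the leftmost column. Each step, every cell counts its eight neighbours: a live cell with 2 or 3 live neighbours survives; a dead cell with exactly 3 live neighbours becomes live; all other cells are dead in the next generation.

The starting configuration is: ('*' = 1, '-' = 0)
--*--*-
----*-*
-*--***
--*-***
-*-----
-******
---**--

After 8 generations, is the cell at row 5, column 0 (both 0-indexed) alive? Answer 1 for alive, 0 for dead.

[0] --*--*-
----*-*
-*--***
--*-***
-*-----
-******
---**--
[1] -----*-
*--**-*
-------
-****-*
-*-----
**---*-
-*----*
[2] ----**-
----***
-*----*
****---
---****
-**---*
-*---**
[3] *------
*---*-*
-*-**-*
-*-*---
----***
-***---
-**-*-*
[4] ---*---
-*-**-*
-*-**-*
---*--*
**--**-
-*----*
-------
[5] --***--
-------
------*
-*-*--*
-**-**-
-*---**
-------
[6] ---*---
---*---
*------
-*-**-*
-*-**--
***-***
--****-
[7] -------
-------
*-***--
-*-***-
-------
*-----*
*------
[8] -------
---*---
-**--*-
-*---*-
*---***
*-----*
*-----*

1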